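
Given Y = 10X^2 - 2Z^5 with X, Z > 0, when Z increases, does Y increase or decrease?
Y decreases

Taking the partial derivative:
∂Y/∂Z = -10Z^4

∂Y/∂Z = -10Z^4 < 0 (assuming positive values)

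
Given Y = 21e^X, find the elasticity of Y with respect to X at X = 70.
Elasticity = 70

Elasticity = (dY/dX) · (X/Y)

dY/dX = 21·e^X
At X = 70: dY/dX = 21·e^70, Y = 21·e^70

Elasticity = (21·e^70) · (70 / (21·e^70)) = 70

Interpretation: for a small percentage change in X, the percentage change in Y is approximately 70.00 times as large.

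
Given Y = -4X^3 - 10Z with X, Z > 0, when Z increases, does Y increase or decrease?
Y decreases

Taking the partial derivative:
∂Y/∂Z = -10

∂Y/∂Z = -10 < 0 (assuming positive values)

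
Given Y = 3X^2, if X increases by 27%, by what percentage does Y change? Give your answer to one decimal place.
61.3%

For Y = 3X^2:
If X → X(1 + 0.27)
Then Y → Y · (1 + 0.27)^2
     = Y · 1.6129

Percentage change = ((1 + 0.27)^2 − 1) × 100% ≈ 61.3%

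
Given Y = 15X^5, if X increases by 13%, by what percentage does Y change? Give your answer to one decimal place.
84.2%

For Y = 15X^5:
If X → X(1 + 0.13)
Then Y → Y · (1 + 0.13)^5
     ≈ Y · 1.8424

Percentage change = ((1 + 0.13)^5 − 1) × 100% ≈ 84.2%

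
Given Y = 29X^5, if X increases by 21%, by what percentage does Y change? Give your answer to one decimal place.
159.4%

For Y = 29X^5:
If X → X(1 + 0.21)
Then Y → Y · (1 + 0.21)^5
     ≈ Y · 2.5937

Percentage change = ((1 + 0.21)^5 − 1) × 100% ≈ 159.4%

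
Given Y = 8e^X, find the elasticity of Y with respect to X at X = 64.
Elasticity = 64

Elasticity = (dY/dX) · (X/Y)

dY/dX = 8·e^X
At X = 64: dY/dX = 8·e^64, Y = 8·e^64

Elasticity = (8·e^64) · (64 / (8·e^64)) = 64

Interpretation: for a small percentage change in X, the percentage change in Y is approximately 64.00 times as large.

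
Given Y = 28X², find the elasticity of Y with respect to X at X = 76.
Elasticity = 2

Elasticity = (dY/dX) · (X/Y)

dY/dX = 56·X
At X = 76: dY/dX = 4256, Y = 161728

Elasticity = 4256 · (76 / 161728) = 2

Interpretation: for a small percentage change in X, the percentage change in Y is approximately 2.00 times as large.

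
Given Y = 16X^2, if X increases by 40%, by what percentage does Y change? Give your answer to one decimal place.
96.0%

For Y = 16X^2:
If X → X(1 + 0.4)
Then Y → Y · (1 + 0.4)^2
     = Y · 1.9600

Percentage change = ((1 + 0.4)^2 − 1) × 100% = 96.0%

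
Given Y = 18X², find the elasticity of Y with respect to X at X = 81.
Elasticity = 2

Elasticity = (dY/dX) · (X/Y)

dY/dX = 36·X
At X = 81: dY/dX = 2916, Y = 118098

Elasticity = 2916 · (81 / 118098) = 2

Interpretation: for a small percentage change in X, the percentage change in Y is approximately 2.00 times as large.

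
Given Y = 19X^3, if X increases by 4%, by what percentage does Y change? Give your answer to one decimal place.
12.5%

For Y = 19X^3:
If X → X(1 + 0.04)
Then Y → Y · (1 + 0.04)^3
     ≈ Y · 1.1249

Percentage change = ((1 + 0.04)^3 − 1) × 100% ≈ 12.5%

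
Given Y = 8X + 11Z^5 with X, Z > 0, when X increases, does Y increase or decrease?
Y increases

Taking the partial derivative:
∂Y/∂X = 8

∂Y/∂X = 8 > 0 (assuming positive values)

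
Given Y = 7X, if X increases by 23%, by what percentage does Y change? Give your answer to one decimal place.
23.0%

For Y = 7X:
If X → X(1 + 0.23)
Then Y → Y · (1 + 0.23)^1
     = Y · 1.2300

Percentage change = ((1 + 0.23)^1 − 1) × 100% = 23.0%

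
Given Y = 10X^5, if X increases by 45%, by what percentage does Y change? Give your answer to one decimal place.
541.0%

For Y = 10X^5:
If X → X(1 + 0.45)
Then Y → Y · (1 + 0.45)^5
     ≈ Y · 6.4097

Percentage change = ((1 + 0.45)^5 − 1) × 100% ≈ 541.0%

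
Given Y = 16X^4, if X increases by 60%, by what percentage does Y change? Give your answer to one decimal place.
555.4%

For Y = 16X^4:
If X → X(1 + 0.6)
Then Y → Y · (1 + 0.6)^4
     = Y · 6.5536

Percentage change = ((1 + 0.6)^4 − 1) × 100% ≈ 555.4%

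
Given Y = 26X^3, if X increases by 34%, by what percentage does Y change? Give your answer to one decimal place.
140.6%

For Y = 26X^3:
If X → X(1 + 0.34)
Then Y → Y · (1 + 0.34)^3
     ≈ Y · 2.4061

Percentage change = ((1 + 0.34)^3 − 1) × 100% ≈ 140.6%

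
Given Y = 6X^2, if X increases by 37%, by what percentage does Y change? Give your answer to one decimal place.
87.7%

For Y = 6X^2:
If X → X(1 + 0.37)
Then Y → Y · (1 + 0.37)^2
     = Y · 1.8769

Percentage change = ((1 + 0.37)^2 − 1) × 100% ≈ 87.7%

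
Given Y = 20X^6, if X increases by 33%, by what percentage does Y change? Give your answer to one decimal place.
453.5%

For Y = 20X^6:
If X → X(1 + 0.33)
Then Y → Y · (1 + 0.33)^6
     ≈ Y · 5.5349

Percentage change = ((1 + 0.33)^6 − 1) × 100% ≈ 453.5%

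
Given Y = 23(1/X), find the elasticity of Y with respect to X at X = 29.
Elasticity = -1

Elasticity = (dY/dX) · (X/Y)

dY/dX = -23/X²
At X = 29: dY/dX = -23/841, Y = 23/29

Elasticity = (-23/841) · (29 / (23/29)) = -1

Interpretation: for a small percentage change in X, the percentage change in Y is approximately -1.00 times as large.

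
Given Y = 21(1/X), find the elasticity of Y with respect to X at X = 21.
Elasticity = -1

Elasticity = (dY/dX) · (X/Y)

dY/dX = -21/X²
At X = 21: dY/dX = -1/21, Y = 1

Elasticity = (-1/21) · (21 / 1) = -1

Interpretation: for a small percentage change in X, the percentage change in Y is approximately -1.00 times as large.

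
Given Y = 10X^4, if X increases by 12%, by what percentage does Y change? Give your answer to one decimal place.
57.4%

For Y = 10X^4:
If X → X(1 + 0.12)
Then Y → Y · (1 + 0.12)^4
     ≈ Y · 1.5735

Percentage change = ((1 + 0.12)^4 − 1) × 100% ≈ 57.4%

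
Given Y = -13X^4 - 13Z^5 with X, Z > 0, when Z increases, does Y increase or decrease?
Y decreases

Taking the partial derivative:
∂Y/∂Z = -65Z^4

∂Y/∂Z = -65Z^4 < 0 (assuming positive values)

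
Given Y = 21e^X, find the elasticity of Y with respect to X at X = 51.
Elasticity = 51

Elasticity = (dY/dX) · (X/Y)

dY/dX = 21·e^X
At X = 51: dY/dX = 21·e^51, Y = 21·e^51

Elasticity = (21·e^51) · (51 / (21·e^51)) = 51

Interpretation: for a small percentage change in X, the percentage change in Y is approximately 51.00 times as large.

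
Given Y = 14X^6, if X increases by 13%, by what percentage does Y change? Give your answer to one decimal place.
108.2%

For Y = 14X^6:
If X → X(1 + 0.13)
Then Y → Y · (1 + 0.13)^6
     ≈ Y · 2.0820

Percentage change = ((1 + 0.13)^6 − 1) × 100% ≈ 108.2%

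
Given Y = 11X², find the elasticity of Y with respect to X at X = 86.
Elasticity = 2

Elasticity = (dY/dX) · (X/Y)

dY/dX = 22·X
At X = 86: dY/dX = 1892, Y = 81356

Elasticity = 1892 · (86 / 81356) = 2

Interpretation: for a small percentage change in X, the percentage change in Y is approximately 2.00 times as large.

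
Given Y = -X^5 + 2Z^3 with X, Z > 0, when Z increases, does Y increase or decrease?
Y increases

Taking the partial derivative:
∂Y/∂Z = 6Z^2

∂Y/∂Z = 6Z^2 > 0 (assuming positive values)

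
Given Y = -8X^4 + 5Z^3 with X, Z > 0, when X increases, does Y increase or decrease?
Y decreases

Taking the partial derivative:
∂Y/∂X = -32X^3

∂Y/∂X = -32X^3 < 0 (assuming positive values)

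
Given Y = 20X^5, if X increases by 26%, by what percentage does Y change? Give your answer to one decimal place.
217.6%

For Y = 20X^5:
If X → X(1 + 0.26)
Then Y → Y · (1 + 0.26)^5
     ≈ Y · 3.1758

Percentage change = ((1 + 0.26)^5 − 1) × 100% ≈ 217.6%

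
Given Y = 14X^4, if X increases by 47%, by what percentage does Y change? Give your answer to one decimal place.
366.9%

For Y = 14X^4:
If X → X(1 + 0.47)
Then Y → Y · (1 + 0.47)^4
     ≈ Y · 4.6695

Percentage change = ((1 + 0.47)^4 − 1) × 100% ≈ 366.9%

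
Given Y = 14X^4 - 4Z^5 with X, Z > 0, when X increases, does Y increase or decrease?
Y increases

Taking the partial derivative:
∂Y/∂X = 56X^3

∂Y/∂X = 56X^3 > 0 (assuming positive values)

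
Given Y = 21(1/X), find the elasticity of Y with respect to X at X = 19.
Elasticity = -1

Elasticity = (dY/dX) · (X/Y)

dY/dX = -21/X²
At X = 19: dY/dX = -21/361, Y = 21/19

Elasticity = (-21/361) · (19 / (21/19)) = -1

Interpretation: for a small percentage change in X, the percentage change in Y is approximately -1.00 times as large.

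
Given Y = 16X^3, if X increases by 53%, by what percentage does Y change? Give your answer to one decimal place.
258.2%

For Y = 16X^3:
If X → X(1 + 0.53)
Then Y → Y · (1 + 0.53)^3
     ≈ Y · 3.5816

Percentage change = ((1 + 0.53)^3 − 1) × 100% ≈ 258.2%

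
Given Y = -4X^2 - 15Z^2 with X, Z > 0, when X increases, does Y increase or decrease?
Y decreases

Taking the partial derivative:
∂Y/∂X = -8X

∂Y/∂X = -8X < 0 (assuming positive values)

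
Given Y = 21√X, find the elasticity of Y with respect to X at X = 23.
Elasticity = 1/2

Elasticity = (dY/dX) · (X/Y)

dY/dX = 21/(2·√X)
At X = 23: dY/dX = 21·√23/46, Y = 21·√23

Elasticity = (21·√23/46) · (23 / (21·√23)) = 1/2

Interpretation: for a small percentage change in X, the percentage change in Y is approximately 0.50 times as large.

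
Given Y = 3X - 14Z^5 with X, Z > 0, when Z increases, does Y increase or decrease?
Y decreases

Taking the partial derivative:
∂Y/∂Z = -70Z^4

∂Y/∂Z = -70Z^4 < 0 (assuming positive values)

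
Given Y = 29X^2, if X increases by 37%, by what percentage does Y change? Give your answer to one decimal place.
87.7%

For Y = 29X^2:
If X → X(1 + 0.37)
Then Y → Y · (1 + 0.37)^2
     = Y · 1.8769

Percentage change = ((1 + 0.37)^2 − 1) × 100% ≈ 87.7%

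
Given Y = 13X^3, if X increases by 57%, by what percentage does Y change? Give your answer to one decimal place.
287.0%

For Y = 13X^3:
If X → X(1 + 0.57)
Then Y → Y · (1 + 0.57)^3
     ≈ Y · 3.8699

Percentage change = ((1 + 0.57)^3 − 1) × 100% ≈ 287.0%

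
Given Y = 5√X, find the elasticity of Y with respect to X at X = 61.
Elasticity = 1/2

Elasticity = (dY/dX) · (X/Y)

dY/dX = 5/(2·√X)
At X = 61: dY/dX = 5·√61/122, Y = 5·√61

Elasticity = (5·√61/122) · (61 / (5·√61)) = 1/2

Interpretation: for a small percentage change in X, the percentage change in Y is approximately 0.50 times as large.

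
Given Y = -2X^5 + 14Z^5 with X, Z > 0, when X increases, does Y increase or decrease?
Y decreases

Taking the partial derivative:
∂Y/∂X = -10X^4

∂Y/∂X = -10X^4 < 0 (assuming positive values)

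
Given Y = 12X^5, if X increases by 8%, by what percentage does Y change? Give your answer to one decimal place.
46.9%

For Y = 12X^5:
If X → X(1 + 0.08)
Then Y → Y · (1 + 0.08)^5
     ≈ Y · 1.4693

Percentage change = ((1 + 0.08)^5 − 1) × 100% ≈ 46.9%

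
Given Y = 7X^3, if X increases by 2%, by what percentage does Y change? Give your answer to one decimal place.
6.1%

For Y = 7X^3:
If X → X(1 + 0.02)
Then Y → Y · (1 + 0.02)^3
     ≈ Y · 1.0612

Percentage change = ((1 + 0.02)^3 − 1) × 100% ≈ 6.1%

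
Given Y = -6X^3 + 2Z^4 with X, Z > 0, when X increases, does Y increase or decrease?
Y decreases

Taking the partial derivative:
∂Y/∂X = -18X^2

∂Y/∂X = -18X^2 < 0 (assuming positive values)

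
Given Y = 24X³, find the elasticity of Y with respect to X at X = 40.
Elasticity = 3

Elasticity = (dY/dX) · (X/Y)

dY/dX = 72·X²
At X = 40: dY/dX = 115200, Y = 1536000

Elasticity = 115200 · (40 / 1536000) = 3

Interpretation: for a small percentage change in X, the percentage change in Y is approximately 3.00 times as large.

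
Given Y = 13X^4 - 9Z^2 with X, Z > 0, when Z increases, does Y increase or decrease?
Y decreases

Taking the partial derivative:
∂Y/∂Z = -18Z

∂Y/∂Z = -18Z < 0 (assuming positive values)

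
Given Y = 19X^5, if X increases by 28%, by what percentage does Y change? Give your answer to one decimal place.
243.6%

For Y = 19X^5:
If X → X(1 + 0.28)
Then Y → Y · (1 + 0.28)^5
     ≈ Y · 3.4360

Percentage change = ((1 + 0.28)^5 − 1) × 100% ≈ 243.6%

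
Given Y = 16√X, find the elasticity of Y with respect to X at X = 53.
Elasticity = 1/2

Elasticity = (dY/dX) · (X/Y)

dY/dX = 8/√X
At X = 53: dY/dX = 8·√53/53, Y = 16·√53

Elasticity = (8·√53/53) · (53 / (16·√53)) = 1/2

Interpretation: for a small percentage change in X, the percentage change in Y is approximately 0.50 times as large.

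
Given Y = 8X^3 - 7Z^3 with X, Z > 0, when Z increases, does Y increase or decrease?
Y decreases

Taking the partial derivative:
∂Y/∂Z = -21Z^2

∂Y/∂Z = -21Z^2 < 0 (assuming positive values)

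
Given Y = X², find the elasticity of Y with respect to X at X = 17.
Elasticity = 2

Elasticity = (dY/dX) · (X/Y)

dY/dX = 2·X
At X = 17: dY/dX = 34, Y = 289

Elasticity = 34 · (17 / 289) = 2

Interpretation: for a small percentage change in X, the percentage change in Y is approximately 2.00 times as large.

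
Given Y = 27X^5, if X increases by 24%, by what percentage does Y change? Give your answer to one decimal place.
193.2%

For Y = 27X^5:
If X → X(1 + 0.24)
Then Y → Y · (1 + 0.24)^5
     ≈ Y · 2.9316

Percentage change = ((1 + 0.24)^5 − 1) × 100% ≈ 193.2%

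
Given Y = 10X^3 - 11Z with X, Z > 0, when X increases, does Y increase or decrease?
Y increases

Taking the partial derivative:
∂Y/∂X = 30X^2

∂Y/∂X = 30X^2 > 0 (assuming positive values)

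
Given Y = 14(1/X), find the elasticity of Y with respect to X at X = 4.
Elasticity = -1

Elasticity = (dY/dX) · (X/Y)

dY/dX = -14/X²
At X = 4: dY/dX = -7/8, Y = 7/2

Elasticity = (-7/8) · (4 / (7/2)) = -1

Interpretation: for a small percentage change in X, the percentage change in Y is approximately -1.00 times as large.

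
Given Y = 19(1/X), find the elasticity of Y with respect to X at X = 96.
Elasticity = -1

Elasticity = (dY/dX) · (X/Y)

dY/dX = -19/X²
At X = 96: dY/dX = -19/9216, Y = 19/96

Elasticity = (-19/9216) · (96 / (19/96)) = -1

Interpretation: for a small percentage change in X, the percentage change in Y is approximately -1.00 times as large.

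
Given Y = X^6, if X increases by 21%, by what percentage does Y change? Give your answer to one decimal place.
213.8%

For Y = X^6:
If X → X(1 + 0.21)
Then Y → Y · (1 + 0.21)^6
     ≈ Y · 3.1384

Percentage change = ((1 + 0.21)^6 − 1) × 100% ≈ 213.8%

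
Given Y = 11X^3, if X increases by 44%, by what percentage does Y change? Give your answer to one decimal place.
198.6%

For Y = 11X^3:
If X → X(1 + 0.44)
Then Y → Y · (1 + 0.44)^3
     ≈ Y · 2.9860

Percentage change = ((1 + 0.44)^3 − 1) × 100% ≈ 198.6%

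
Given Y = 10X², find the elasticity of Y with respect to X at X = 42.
Elasticity = 2

Elasticity = (dY/dX) · (X/Y)

dY/dX = 20·X
At X = 42: dY/dX = 840, Y = 17640

Elasticity = 840 · (42 / 17640) = 2

Interpretation: for a small percentage change in X, the percentage change in Y is approximately 2.00 times as large.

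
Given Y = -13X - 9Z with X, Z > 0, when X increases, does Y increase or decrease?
Y decreases

Taking the partial derivative:
∂Y/∂X = -13

∂Y/∂X = -13 < 0 (assuming positive values)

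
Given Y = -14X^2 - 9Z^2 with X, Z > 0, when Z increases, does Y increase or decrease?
Y decreases

Taking the partial derivative:
∂Y/∂Z = -18Z

∂Y/∂Z = -18Z < 0 (assuming positive values)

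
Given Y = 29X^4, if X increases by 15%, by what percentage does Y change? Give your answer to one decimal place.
74.9%

For Y = 29X^4:
If X → X(1 + 0.15)
Then Y → Y · (1 + 0.15)^4
     ≈ Y · 1.7490

Percentage change = ((1 + 0.15)^4 − 1) × 100% ≈ 74.9%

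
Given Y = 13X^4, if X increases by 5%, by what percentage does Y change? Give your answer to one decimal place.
21.6%

For Y = 13X^4:
If X → X(1 + 0.05)
Then Y → Y · (1 + 0.05)^4
     ≈ Y · 1.2155

Percentage change = ((1 + 0.05)^4 − 1) × 100% ≈ 21.6%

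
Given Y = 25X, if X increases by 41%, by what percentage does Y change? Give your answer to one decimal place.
41.0%

For Y = 25X:
If X → X(1 + 0.41)
Then Y → Y · (1 + 0.41)^1
     = Y · 1.4100

Percentage change = ((1 + 0.41)^1 − 1) × 100% = 41.0%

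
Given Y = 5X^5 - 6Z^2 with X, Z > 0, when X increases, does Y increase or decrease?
Y increases

Taking the partial derivative:
∂Y/∂X = 25X^4

∂Y/∂X = 25X^4 > 0 (assuming positive values)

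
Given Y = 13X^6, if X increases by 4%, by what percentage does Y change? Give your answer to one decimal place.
26.5%

For Y = 13X^6:
If X → X(1 + 0.04)
Then Y → Y · (1 + 0.04)^6
     ≈ Y · 1.2653

Percentage change = ((1 + 0.04)^6 − 1) × 100% ≈ 26.5%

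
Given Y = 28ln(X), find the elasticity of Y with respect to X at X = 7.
Elasticity = 1/ln(7) ≈ 0.5139

Elasticity = (dY/dX) · (X/Y)

dY/dX = 28/X
At X = 7: dY/dX = 4, Y = 28·ln(7)

Elasticity = 4 · (7 / (28·ln(7))) = 1/ln(7) ≈ 0.5139

Interpretation: for a small percentage change in X, the percentage change in Y is approximately 0.51 times as large.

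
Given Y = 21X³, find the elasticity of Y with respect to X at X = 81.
Elasticity = 3

Elasticity = (dY/dX) · (X/Y)

dY/dX = 63·X²
At X = 81: dY/dX = 413343, Y = 11160261

Elasticity = 413343 · (81 / 11160261) = 3

Interpretation: for a small percentage change in X, the percentage change in Y is approximately 3.00 times as large.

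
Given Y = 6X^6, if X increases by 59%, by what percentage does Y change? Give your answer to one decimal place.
1515.8%

For Y = 6X^6:
If X → X(1 + 0.59)
Then Y → Y · (1 + 0.59)^6
     ≈ Y · 16.1578

Percentage change = ((1 + 0.59)^6 − 1) × 100% ≈ 1515.8%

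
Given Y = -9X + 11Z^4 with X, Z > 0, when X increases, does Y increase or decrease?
Y decreases

Taking the partial derivative:
∂Y/∂X = -9

∂Y/∂X = -9 < 0 (assuming positive values)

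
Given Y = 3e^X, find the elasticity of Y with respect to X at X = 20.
Elasticity = 20

Elasticity = (dY/dX) · (X/Y)

dY/dX = 3·e^X
At X = 20: dY/dX = 3·e^20, Y = 3·e^20

Elasticity = (3·e^20) · (20 / (3·e^20)) = 20

Interpretation: for a small percentage change in X, the percentage change in Y is approximately 20.00 times as large.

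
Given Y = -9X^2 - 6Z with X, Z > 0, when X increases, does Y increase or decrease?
Y decreases

Taking the partial derivative:
∂Y/∂X = -18X

∂Y/∂X = -18X < 0 (assuming positive values)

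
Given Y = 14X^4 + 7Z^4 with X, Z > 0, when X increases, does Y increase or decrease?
Y increases

Taking the partial derivative:
∂Y/∂X = 56X^3

∂Y/∂X = 56X^3 > 0 (assuming positive values)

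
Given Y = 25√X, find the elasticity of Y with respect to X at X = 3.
Elasticity = 1/2

Elasticity = (dY/dX) · (X/Y)

dY/dX = 25/(2·√X)
At X = 3: dY/dX = 25·√3/6, Y = 25·√3

Elasticity = (25·√3/6) · (3 / (25·√3)) = 1/2

Interpretation: for a small percentage change in X, the percentage change in Y is approximately 0.50 times as large.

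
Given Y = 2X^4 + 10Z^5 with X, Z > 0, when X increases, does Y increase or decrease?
Y increases

Taking the partial derivative:
∂Y/∂X = 8X^3

∂Y/∂X = 8X^3 > 0 (assuming positive values)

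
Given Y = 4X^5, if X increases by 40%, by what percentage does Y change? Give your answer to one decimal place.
437.8%

For Y = 4X^5:
If X → X(1 + 0.4)
Then Y → Y · (1 + 0.4)^5
     ≈ Y · 5.3782

Percentage change = ((1 + 0.4)^5 − 1) × 100% ≈ 437.8%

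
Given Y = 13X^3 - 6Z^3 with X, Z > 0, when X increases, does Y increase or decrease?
Y increases

Taking the partial derivative:
∂Y/∂X = 39X^2

∂Y/∂X = 39X^2 > 0 (assuming positive values)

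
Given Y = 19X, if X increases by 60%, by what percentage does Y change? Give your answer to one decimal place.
60.0%

For Y = 19X:
If X → X(1 + 0.6)
Then Y → Y · (1 + 0.6)^1
     = Y · 1.6000

Percentage change = ((1 + 0.6)^1 − 1) × 100% = 60.0%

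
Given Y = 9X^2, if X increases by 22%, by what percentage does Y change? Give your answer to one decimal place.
48.8%

For Y = 9X^2:
If X → X(1 + 0.22)
Then Y → Y · (1 + 0.22)^2
     = Y · 1.4884

Percentage change = ((1 + 0.22)^2 − 1) × 100% ≈ 48.8%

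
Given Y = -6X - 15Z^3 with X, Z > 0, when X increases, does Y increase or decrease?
Y decreases

Taking the partial derivative:
∂Y/∂X = -6

∂Y/∂X = -6 < 0 (assuming positive values)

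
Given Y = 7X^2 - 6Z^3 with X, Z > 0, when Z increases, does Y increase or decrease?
Y decreases

Taking the partial derivative:
∂Y/∂Z = -18Z^2

∂Y/∂Z = -18Z^2 < 0 (assuming positive values)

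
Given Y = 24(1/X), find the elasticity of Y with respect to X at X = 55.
Elasticity = -1

Elasticity = (dY/dX) · (X/Y)

dY/dX = -24/X²
At X = 55: dY/dX = -24/3025, Y = 24/55

Elasticity = (-24/3025) · (55 / (24/55)) = -1

Interpretation: for a small percentage change in X, the percentage change in Y is approximately -1.00 times as large.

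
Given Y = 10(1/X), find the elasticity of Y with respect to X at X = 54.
Elasticity = -1

Elasticity = (dY/dX) · (X/Y)

dY/dX = -10/X²
At X = 54: dY/dX = -5/1458, Y = 5/27

Elasticity = (-5/1458) · (54 / (5/27)) = -1

Interpretation: for a small percentage change in X, the percentage change in Y is approximately -1.00 times as large.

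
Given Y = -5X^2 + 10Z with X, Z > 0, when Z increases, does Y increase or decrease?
Y increases

Taking the partial derivative:
∂Y/∂Z = 10

∂Y/∂Z = 10 > 0 (assuming positive values)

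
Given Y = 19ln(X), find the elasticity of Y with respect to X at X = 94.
Elasticity = 1/ln(94) ≈ 0.2201

Elasticity = (dY/dX) · (X/Y)

dY/dX = 19/X
At X = 94: dY/dX = 19/94, Y = 19·ln(94)

Elasticity = (19/94) · (94 / (19·ln(94))) = 1/ln(94) ≈ 0.2201

Interpretation: for a small percentage change in X, the percentage change in Y is approximately 0.22 times as large.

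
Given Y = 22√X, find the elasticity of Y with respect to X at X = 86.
Elasticity = 1/2

Elasticity = (dY/dX) · (X/Y)

dY/dX = 11/√X
At X = 86: dY/dX = 11·√86/86, Y = 22·√86

Elasticity = (11·√86/86) · (86 / (22·√86)) = 1/2

Interpretation: for a small percentage change in X, the percentage change in Y is approximately 0.50 times as large.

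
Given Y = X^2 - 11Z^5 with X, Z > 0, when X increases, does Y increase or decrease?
Y increases

Taking the partial derivative:
∂Y/∂X = 2X

∂Y/∂X = 2X > 0 (assuming positive values)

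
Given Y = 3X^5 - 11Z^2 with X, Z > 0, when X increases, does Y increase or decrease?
Y increases

Taking the partial derivative:
∂Y/∂X = 15X^4

∂Y/∂X = 15X^4 > 0 (assuming positive values)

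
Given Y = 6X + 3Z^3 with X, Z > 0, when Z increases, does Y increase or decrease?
Y increases

Taking the partial derivative:
∂Y/∂Z = 9Z^2

∂Y/∂Z = 9Z^2 > 0 (assuming positive values)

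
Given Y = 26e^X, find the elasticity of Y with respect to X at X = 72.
Elasticity = 72

Elasticity = (dY/dX) · (X/Y)

dY/dX = 26·e^X
At X = 72: dY/dX = 26·e^72, Y = 26·e^72

Elasticity = (26·e^72) · (72 / (26·e^72)) = 72

Interpretation: for a small percentage change in X, the percentage change in Y is approximately 72.00 times as large.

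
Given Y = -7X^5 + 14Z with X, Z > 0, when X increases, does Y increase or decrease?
Y decreases

Taking the partial derivative:
∂Y/∂X = -35X^4

∂Y/∂X = -35X^4 < 0 (assuming positive values)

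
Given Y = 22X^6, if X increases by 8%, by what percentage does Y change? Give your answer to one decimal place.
58.7%

For Y = 22X^6:
If X → X(1 + 0.08)
Then Y → Y · (1 + 0.08)^6
     ≈ Y · 1.5869

Percentage change = ((1 + 0.08)^6 − 1) × 100% ≈ 58.7%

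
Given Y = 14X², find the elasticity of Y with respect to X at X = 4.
Elasticity = 2

Elasticity = (dY/dX) · (X/Y)

dY/dX = 28·X
At X = 4: dY/dX = 112, Y = 224

Elasticity = 112 · (4 / 224) = 2

Interpretation: for a small percentage change in X, the percentage change in Y is approximately 2.00 times as large.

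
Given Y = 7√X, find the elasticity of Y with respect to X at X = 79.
Elasticity = 1/2

Elasticity = (dY/dX) · (X/Y)

dY/dX = 7/(2·√X)
At X = 79: dY/dX = 7·√79/158, Y = 7·√79

Elasticity = (7·√79/158) · (79 / (7·√79)) = 1/2

Interpretation: for a small percentage change in X, the percentage change in Y is approximately 0.50 times as large.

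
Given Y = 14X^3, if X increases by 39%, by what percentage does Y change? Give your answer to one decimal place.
168.6%

For Y = 14X^3:
If X → X(1 + 0.39)
Then Y → Y · (1 + 0.39)^3
     ≈ Y · 2.6856

Percentage change = ((1 + 0.39)^3 − 1) × 100% ≈ 168.6%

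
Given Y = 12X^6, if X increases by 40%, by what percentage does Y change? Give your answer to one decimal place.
653.0%

For Y = 12X^6:
If X → X(1 + 0.4)
Then Y → Y · (1 + 0.4)^6
     ≈ Y · 7.5295

Percentage change = ((1 + 0.4)^6 − 1) × 100% ≈ 653.0%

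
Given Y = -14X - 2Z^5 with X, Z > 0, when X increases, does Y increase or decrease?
Y decreases

Taking the partial derivative:
∂Y/∂X = -14

∂Y/∂X = -14 < 0 (assuming positive values)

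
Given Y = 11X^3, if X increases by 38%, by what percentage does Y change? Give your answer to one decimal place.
162.8%

For Y = 11X^3:
If X → X(1 + 0.38)
Then Y → Y · (1 + 0.38)^3
     ≈ Y · 2.6281

Percentage change = ((1 + 0.38)^3 − 1) × 100% ≈ 162.8%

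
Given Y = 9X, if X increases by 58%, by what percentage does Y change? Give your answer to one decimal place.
58.0%

For Y = 9X:
If X → X(1 + 0.58)
Then Y → Y · (1 + 0.58)^1
     = Y · 1.5800

Percentage change = ((1 + 0.58)^1 − 1) × 100% = 58.0%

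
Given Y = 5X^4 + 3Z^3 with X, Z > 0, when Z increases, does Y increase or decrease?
Y increases

Taking the partial derivative:
∂Y/∂Z = 9Z^2

∂Y/∂Z = 9Z^2 > 0 (assuming positive values)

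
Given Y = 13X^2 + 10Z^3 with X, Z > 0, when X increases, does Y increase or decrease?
Y increases

Taking the partial derivative:
∂Y/∂X = 26X

∂Y/∂X = 26X > 0 (assuming positive values)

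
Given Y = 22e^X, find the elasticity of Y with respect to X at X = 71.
Elasticity = 71

Elasticity = (dY/dX) · (X/Y)

dY/dX = 22·e^X
At X = 71: dY/dX = 22·e^71, Y = 22·e^71

Elasticity = (22·e^71) · (71 / (22·e^71)) = 71

Interpretation: for a small percentage change in X, the percentage change in Y is approximately 71.00 times as large.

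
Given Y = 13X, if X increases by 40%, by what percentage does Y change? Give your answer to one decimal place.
40.0%

For Y = 13X:
If X → X(1 + 0.4)
Then Y → Y · (1 + 0.4)^1
     = Y · 1.4000

Percentage change = ((1 + 0.4)^1 − 1) × 100% = 40.0%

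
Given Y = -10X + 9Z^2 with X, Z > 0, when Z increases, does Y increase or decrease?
Y increases

Taking the partial derivative:
∂Y/∂Z = 18Z

∂Y/∂Z = 18Z > 0 (assuming positive values)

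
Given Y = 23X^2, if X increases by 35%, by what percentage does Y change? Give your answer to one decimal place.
82.3%

For Y = 23X^2:
If X → X(1 + 0.35)
Then Y → Y · (1 + 0.35)^2
     = Y · 1.8225

Percentage change = ((1 + 0.35)^2 − 1) × 100% ≈ 82.3%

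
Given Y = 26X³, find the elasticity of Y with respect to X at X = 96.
Elasticity = 3

Elasticity = (dY/dX) · (X/Y)

dY/dX = 78·X²
At X = 96: dY/dX = 718848, Y = 23003136

Elasticity = 718848 · (96 / 23003136) = 3

Interpretation: for a small percentage change in X, the percentage change in Y is approximately 3.00 times as large.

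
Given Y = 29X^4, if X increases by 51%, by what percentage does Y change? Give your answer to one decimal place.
419.9%

For Y = 29X^4:
If X → X(1 + 0.51)
Then Y → Y · (1 + 0.51)^4
     ≈ Y · 5.1989

Percentage change = ((1 + 0.51)^4 − 1) × 100% ≈ 419.9%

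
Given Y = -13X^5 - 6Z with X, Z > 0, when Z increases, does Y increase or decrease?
Y decreases

Taking the partial derivative:
∂Y/∂Z = -6

∂Y/∂Z = -6 < 0 (assuming positive values)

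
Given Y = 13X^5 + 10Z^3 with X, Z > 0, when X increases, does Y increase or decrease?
Y increases

Taking the partial derivative:
∂Y/∂X = 65X^4

∂Y/∂X = 65X^4 > 0 (assuming positive values)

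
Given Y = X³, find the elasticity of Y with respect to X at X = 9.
Elasticity = 3

Elasticity = (dY/dX) · (X/Y)

dY/dX = 3·X²
At X = 9: dY/dX = 243, Y = 729

Elasticity = 243 · (9 / 729) = 3

Interpretation: for a small percentage change in X, the percentage change in Y is approximately 3.00 times as large.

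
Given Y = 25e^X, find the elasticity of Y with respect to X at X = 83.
Elasticity = 83

Elasticity = (dY/dX) · (X/Y)

dY/dX = 25·e^X
At X = 83: dY/dX = 25·e^83, Y = 25·e^83

Elasticity = (25·e^83) · (83 / (25·e^83)) = 83

Interpretation: for a small percentage change in X, the percentage change in Y is approximately 83.00 times as large.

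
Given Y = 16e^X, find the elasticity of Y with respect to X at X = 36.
Elasticity = 36

Elasticity = (dY/dX) · (X/Y)

dY/dX = 16·e^X
At X = 36: dY/dX = 16·e^36, Y = 16·e^36

Elasticity = (16·e^36) · (36 / (16·e^36)) = 36

Interpretation: for a small percentage change in X, the percentage change in Y is approximately 36.00 times as large.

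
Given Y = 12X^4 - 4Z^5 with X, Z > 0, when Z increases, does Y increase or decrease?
Y decreases

Taking the partial derivative:
∂Y/∂Z = -20Z^4

∂Y/∂Z = -20Z^4 < 0 (assuming positive values)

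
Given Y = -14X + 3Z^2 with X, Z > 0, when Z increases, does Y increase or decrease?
Y increases

Taking the partial derivative:
∂Y/∂Z = 6Z

∂Y/∂Z = 6Z > 0 (assuming positive values)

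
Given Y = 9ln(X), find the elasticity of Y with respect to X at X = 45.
Elasticity = 1/ln(45) ≈ 0.2627

Elasticity = (dY/dX) · (X/Y)

dY/dX = 9/X
At X = 45: dY/dX = 1/5, Y = 9·ln(45)

Elasticity = (1/5) · (45 / (9·ln(45))) = 1/ln(45) ≈ 0.2627

Interpretation: for a small percentage change in X, the percentage change in Y is approximately 0.26 times as large.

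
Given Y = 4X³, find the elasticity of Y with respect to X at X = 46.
Elasticity = 3

Elasticity = (dY/dX) · (X/Y)

dY/dX = 12·X²
At X = 46: dY/dX = 25392, Y = 389344

Elasticity = 25392 · (46 / 389344) = 3

Interpretation: for a small percentage change in X, the percentage change in Y is approximately 3.00 times as large.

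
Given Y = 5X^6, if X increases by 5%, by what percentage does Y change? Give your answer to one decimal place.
34.0%

For Y = 5X^6:
If X → X(1 + 0.05)
Then Y → Y · (1 + 0.05)^6
     ≈ Y · 1.3401

Percentage change = ((1 + 0.05)^6 − 1) × 100% ≈ 34.0%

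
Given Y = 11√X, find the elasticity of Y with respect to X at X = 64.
Elasticity = 1/2

Elasticity = (dY/dX) · (X/Y)

dY/dX = 11/(2·√X)
At X = 64: dY/dX = 11/16, Y = 88

Elasticity = (11/16) · (64 / 88) = 1/2

Interpretation: for a small percentage change in X, the percentage change in Y is approximately 0.50 times as large.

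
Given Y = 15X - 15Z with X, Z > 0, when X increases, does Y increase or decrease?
Y increases

Taking the partial derivative:
∂Y/∂X = 15

∂Y/∂X = 15 > 0 (assuming positive values)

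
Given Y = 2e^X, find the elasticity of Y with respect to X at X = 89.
Elasticity = 89

Elasticity = (dY/dX) · (X/Y)

dY/dX = 2·e^X
At X = 89: dY/dX = 2·e^89, Y = 2·e^89

Elasticity = (2·e^89) · (89 / (2·e^89)) = 89

Interpretation: for a small percentage change in X, the percentage change in Y is approximately 89.00 times as large.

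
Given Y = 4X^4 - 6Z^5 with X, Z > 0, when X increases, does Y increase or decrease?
Y increases

Taking the partial derivative:
∂Y/∂X = 16X^3

∂Y/∂X = 16X^3 > 0 (assuming positive values)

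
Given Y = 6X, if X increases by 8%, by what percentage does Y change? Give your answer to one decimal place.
8.0%

For Y = 6X:
If X → X(1 + 0.08)
Then Y → Y · (1 + 0.08)^1
     = Y · 1.0800

Percentage change = ((1 + 0.08)^1 − 1) × 100% = 8.0%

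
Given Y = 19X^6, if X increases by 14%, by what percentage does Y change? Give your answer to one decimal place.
119.5%

For Y = 19X^6:
If X → X(1 + 0.14)
Then Y → Y · (1 + 0.14)^6
     ≈ Y · 2.1950

Percentage change = ((1 + 0.14)^6 − 1) × 100% ≈ 119.5%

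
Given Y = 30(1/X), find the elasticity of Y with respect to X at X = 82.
Elasticity = -1

Elasticity = (dY/dX) · (X/Y)

dY/dX = -30/X²
At X = 82: dY/dX = -15/3362, Y = 15/41

Elasticity = (-15/3362) · (82 / (15/41)) = -1

Interpretation: for a small percentage change in X, the percentage change in Y is approximately -1.00 times as large.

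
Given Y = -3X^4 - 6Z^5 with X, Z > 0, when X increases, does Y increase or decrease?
Y decreases

Taking the partial derivative:
∂Y/∂X = -12X^3

∂Y/∂X = -12X^3 < 0 (assuming positive values)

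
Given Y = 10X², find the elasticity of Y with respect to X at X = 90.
Elasticity = 2

Elasticity = (dY/dX) · (X/Y)

dY/dX = 20·X
At X = 90: dY/dX = 1800, Y = 81000

Elasticity = 1800 · (90 / 81000) = 2

Interpretation: for a small percentage change in X, the percentage change in Y is approximately 2.00 times as large.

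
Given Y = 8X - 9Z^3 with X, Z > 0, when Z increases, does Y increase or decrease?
Y decreases

Taking the partial derivative:
∂Y/∂Z = -27Z^2

∂Y/∂Z = -27Z^2 < 0 (assuming positive values)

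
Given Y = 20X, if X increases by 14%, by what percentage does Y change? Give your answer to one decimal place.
14.0%

For Y = 20X:
If X → X(1 + 0.14)
Then Y → Y · (1 + 0.14)^1
     = Y · 1.1400

Percentage change = ((1 + 0.14)^1 − 1) × 100% = 14.0%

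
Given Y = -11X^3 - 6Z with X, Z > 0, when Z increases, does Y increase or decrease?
Y decreases

Taking the partial derivative:
∂Y/∂Z = -6

∂Y/∂Z = -6 < 0 (assuming positive values)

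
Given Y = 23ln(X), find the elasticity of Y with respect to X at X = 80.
Elasticity = 1/ln(80) ≈ 0.2282

Elasticity = (dY/dX) · (X/Y)

dY/dX = 23/X
At X = 80: dY/dX = 23/80, Y = 23·ln(80)

Elasticity = (23/80) · (80 / (23·ln(80))) = 1/ln(80) ≈ 0.2282

Interpretation: for a small percentage change in X, the percentage change in Y is approximately 0.23 times as large.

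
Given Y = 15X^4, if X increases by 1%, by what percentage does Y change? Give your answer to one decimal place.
4.1%

For Y = 15X^4:
If X → X(1 + 0.01)
Then Y → Y · (1 + 0.01)^4
     ≈ Y · 1.0406

Percentage change = ((1 + 0.01)^4 − 1) × 100% ≈ 4.1%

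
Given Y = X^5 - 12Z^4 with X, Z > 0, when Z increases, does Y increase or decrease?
Y decreases

Taking the partial derivative:
∂Y/∂Z = -48Z^3

∂Y/∂Z = -48Z^3 < 0 (assuming positive values)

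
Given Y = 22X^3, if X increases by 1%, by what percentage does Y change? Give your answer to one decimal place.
3.0%

For Y = 22X^3:
If X → X(1 + 0.01)
Then Y → Y · (1 + 0.01)^3
     ≈ Y · 1.0303

Percentage change = ((1 + 0.01)^3 − 1) × 100% ≈ 3.0%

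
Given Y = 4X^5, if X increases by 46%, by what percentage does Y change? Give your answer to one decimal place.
563.4%

For Y = 4X^5:
If X → X(1 + 0.46)
Then Y → Y · (1 + 0.46)^5
     ≈ Y · 6.6338

Percentage change = ((1 + 0.46)^5 − 1) × 100% ≈ 563.4%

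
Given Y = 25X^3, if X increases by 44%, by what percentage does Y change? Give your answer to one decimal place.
198.6%

For Y = 25X^3:
If X → X(1 + 0.44)
Then Y → Y · (1 + 0.44)^3
     ≈ Y · 2.9860

Percentage change = ((1 + 0.44)^3 − 1) × 100% ≈ 198.6%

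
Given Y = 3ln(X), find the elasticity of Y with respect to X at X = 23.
Elasticity = 1/ln(23) ≈ 0.3189

Elasticity = (dY/dX) · (X/Y)

dY/dX = 3/X
At X = 23: dY/dX = 3/23, Y = 3·ln(23)

Elasticity = (3/23) · (23 / (3·ln(23))) = 1/ln(23) ≈ 0.3189

Interpretation: for a small percentage change in X, the percentage change in Y is approximately 0.32 times as large.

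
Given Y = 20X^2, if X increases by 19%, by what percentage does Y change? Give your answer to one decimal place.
41.6%

For Y = 20X^2:
If X → X(1 + 0.19)
Then Y → Y · (1 + 0.19)^2
     = Y · 1.4161

Percentage change = ((1 + 0.19)^2 − 1) × 100% ≈ 41.6%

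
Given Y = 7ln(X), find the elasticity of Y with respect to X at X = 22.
Elasticity = 1/ln(22) ≈ 0.3235

Elasticity = (dY/dX) · (X/Y)

dY/dX = 7/X
At X = 22: dY/dX = 7/22, Y = 7·ln(22)

Elasticity = (7/22) · (22 / (7·ln(22))) = 1/ln(22) ≈ 0.3235

Interpretation: for a small percentage change in X, the percentage change in Y is approximately 0.32 times as large.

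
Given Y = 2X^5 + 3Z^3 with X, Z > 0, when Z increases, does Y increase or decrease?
Y increases

Taking the partial derivative:
∂Y/∂Z = 9Z^2

∂Y/∂Z = 9Z^2 > 0 (assuming positive values)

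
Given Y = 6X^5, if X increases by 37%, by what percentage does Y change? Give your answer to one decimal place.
382.6%

For Y = 6X^5:
If X → X(1 + 0.37)
Then Y → Y · (1 + 0.37)^5
     ≈ Y · 4.8262

Percentage change = ((1 + 0.37)^5 − 1) × 100% ≈ 382.6%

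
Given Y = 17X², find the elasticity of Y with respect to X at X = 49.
Elasticity = 2

Elasticity = (dY/dX) · (X/Y)

dY/dX = 34·X
At X = 49: dY/dX = 1666, Y = 40817

Elasticity = 1666 · (49 / 40817) = 2

Interpretation: for a small percentage change in X, the percentage change in Y is approximately 2.00 times as large.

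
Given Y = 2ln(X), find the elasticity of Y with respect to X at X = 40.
Elasticity = 1/ln(40) ≈ 0.2711

Elasticity = (dY/dX) · (X/Y)

dY/dX = 2/X
At X = 40: dY/dX = 1/20, Y = 2·ln(40)

Elasticity = (1/20) · (40 / (2·ln(40))) = 1/ln(40) ≈ 0.2711

Interpretation: for a small percentage change in X, the percentage change in Y is approximately 0.27 times as large.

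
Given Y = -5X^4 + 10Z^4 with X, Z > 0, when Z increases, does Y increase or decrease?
Y increases

Taking the partial derivative:
∂Y/∂Z = 40Z^3

∂Y/∂Z = 40Z^3 > 0 (assuming positive values)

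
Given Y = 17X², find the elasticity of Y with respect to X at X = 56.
Elasticity = 2

Elasticity = (dY/dX) · (X/Y)

dY/dX = 34·X
At X = 56: dY/dX = 1904, Y = 53312

Elasticity = 1904 · (56 / 53312) = 2

Interpretation: for a small percentage change in X, the percentage change in Y is approximately 2.00 times as large.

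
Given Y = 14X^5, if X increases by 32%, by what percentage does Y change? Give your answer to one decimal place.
300.7%

For Y = 14X^5:
If X → X(1 + 0.32)
Then Y → Y · (1 + 0.32)^5
     ≈ Y · 4.0075

Percentage change = ((1 + 0.32)^5 − 1) × 100% ≈ 300.7%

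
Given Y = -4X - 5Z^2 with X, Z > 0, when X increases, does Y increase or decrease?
Y decreases

Taking the partial derivative:
∂Y/∂X = -4

∂Y/∂X = -4 < 0 (assuming positive values)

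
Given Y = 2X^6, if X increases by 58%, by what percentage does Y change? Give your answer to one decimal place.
1455.8%

For Y = 2X^6:
If X → X(1 + 0.58)
Then Y → Y · (1 + 0.58)^6
     ≈ Y · 15.5576

Percentage change = ((1 + 0.58)^6 − 1) × 100% ≈ 1455.8%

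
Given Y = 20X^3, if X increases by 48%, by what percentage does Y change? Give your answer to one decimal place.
224.2%

For Y = 20X^3:
If X → X(1 + 0.48)
Then Y → Y · (1 + 0.48)^3
     ≈ Y · 3.2418

Percentage change = ((1 + 0.48)^3 − 1) × 100% ≈ 224.2%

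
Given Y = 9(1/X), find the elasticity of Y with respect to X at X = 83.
Elasticity = -1

Elasticity = (dY/dX) · (X/Y)

dY/dX = -9/X²
At X = 83: dY/dX = -9/6889, Y = 9/83

Elasticity = (-9/6889) · (83 / (9/83)) = -1

Interpretation: for a small percentage change in X, the percentage change in Y is approximately -1.00 times as large.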